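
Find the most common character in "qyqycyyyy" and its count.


Input: 'qyqycyyyy'
Operation: tally each character
Counts: 'c':1, 'q':2, 'y':6
Maximum: 'y' appears 6 times


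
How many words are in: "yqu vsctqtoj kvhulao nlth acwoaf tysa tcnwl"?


Input string: 'yqu vsctqtoj kvhulao nlth acwoaf tysa tcnwl'
Operation: split by spaces
Words found: 'yqu', 'vsctqtoj', 'kvhulao', 'nlth', 'acwoaf', 'tysa', 'tcnwl'
Word count: 7


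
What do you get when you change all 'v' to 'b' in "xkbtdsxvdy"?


Input string: 'xkbtdsxvdy'
Operation: replace 'v' with 'b'
Positions of 'v': 7
After replacement: xkbtdsxbdy


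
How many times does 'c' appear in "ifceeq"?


Input string: 'ifceeq'
Target character: 'c'
Scan each position: s[2]='c'
Matches found at indices: 2
Total: 1


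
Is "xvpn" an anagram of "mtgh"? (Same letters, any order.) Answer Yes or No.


String 1: 'mtgh' -> sorted: 'ghmt'
String 2: 'xvpn' -> sorted: 'npvx'
Compare sorted forms: 'ghmt' != 'npvx'
Anagram: No


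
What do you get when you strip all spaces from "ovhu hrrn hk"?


Input string: 'ovhu hrrn hk'
Operation: remove all spaces
Words: 'ovhu', 'hrrn', 'hk'
Join without spaces: ovhuhrrnhk


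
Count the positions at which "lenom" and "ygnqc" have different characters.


String 1: 'lenom'
String 2: 'ygnqc'
Compare each position: pos 0: 'l'!='y', pos 1: 'e'!='g', pos 2: 'n'=='n', pos 3: 'o'!='q', pos 4: 'm'!='c'
Differing positions: 4
Hamming distance: 4


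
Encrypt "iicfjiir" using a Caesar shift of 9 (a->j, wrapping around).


Input: 'iicfjiir', shift = 9
Operation: for each letter, (position + 9) mod 26
Mapping: 'i'(8+9=17)->'r', 'i'(8+9=17)->'r', 'c'(2+9=11)->'l', 'f'(5+9=14)->'o', 'j'(9+9=18)->'s', 'i'(8+9=17)->'r', 'i'(8+9=17)->'r', 'r'(17+9=26, 26 mod 26=0)->'a'
Result: rrlosrra


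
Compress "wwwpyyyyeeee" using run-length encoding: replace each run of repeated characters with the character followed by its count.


Input: 'wwwpyyyyeeee'
Operation: identify consecutive runs
Runs: 'www' -> w3, 'p' -> p1, 'yyyy' -> y4, 'eeee' -> e4
Encoded: w3p1y4e4


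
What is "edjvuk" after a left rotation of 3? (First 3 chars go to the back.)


Input: 'edjvuk', shift = 3
Operation: split at index 3 and swap parts
Front part s[0:3] = 'edj'
Back part s[3:] = 'vuk'
Rotated = back + front = 'vuk' + 'edj'
Result: vukedj


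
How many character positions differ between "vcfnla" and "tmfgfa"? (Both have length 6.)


String 1: 'vcfnla'
String 2: 'tmfgfa'
Compare each position: pos 0: 'v'!='t', pos 1: 'c'!='m', pos 2: 'f'=='f', pos 3: 'n'!='g', pos 4: 'l'!='f', pos 5: 'a'=='a'
Differing positions: 4
Hamming distance: 4


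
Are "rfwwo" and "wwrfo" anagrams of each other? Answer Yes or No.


String 1: 'rfwwo' -> sorted: 'forww'
String 2: 'wwrfo' -> sorted: 'forww'
Compare sorted forms: 'forww' == 'forww'
Anagram: Yes


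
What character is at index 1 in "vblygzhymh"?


Input string: 'vblygzhymh'
Operation: get character at index 1
Index mapping: s[0]='v', s[1]='b'
Result: 'b'


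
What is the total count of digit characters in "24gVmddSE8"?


Input string: '24gVmddSE8'
Operation: count digit characters (0-9)
Scan: '2'(digit), '4'(digit), 'g', 'V', 'm', 'd', 'd', 'S', 'E', '8'(digit)
Digits found: 3
Result: 3


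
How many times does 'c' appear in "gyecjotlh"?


Input string: 'gyecjotlh'
Target character: 'c'
Scan each position: s[3]='c'
Matches found at indices: 3
Total: 1


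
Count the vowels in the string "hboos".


Input string: 'hboos'
Operation: count vowels (a, e, i, o, u)
Scan: s[0]='h', s[1]='b', s[2]='o' (vowel), s[3]='o' (vowel), s[4]='s'
Vowels found: 2
Result: 2


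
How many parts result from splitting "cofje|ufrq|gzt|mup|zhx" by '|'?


Input string: 'cofje|ufrq|gzt|mup|zhx'
Delimiter: '|'
Split result: 'cofje', 'ufrq', 'gzt', 'mup', 'zhx'
Number of parts: 5


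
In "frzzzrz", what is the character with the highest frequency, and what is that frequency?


Input: 'frzzzrz'
Operation: tally each character
Counts: 'f':1, 'r':2, 'z':4
Maximum: 'z' appears 4 times


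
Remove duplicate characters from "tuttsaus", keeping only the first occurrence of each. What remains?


Input: 'tuttsaus'
Operation: keep first occurrence of each character
Scan: s[0]='t' new -> keep; s[1]='u' new -> keep; s[2]='t' seen -> skip; s[3]='t' seen -> skip; s[4]='s' new -> keep; s[5]='a' new -> keep; s[6]='u' seen -> skip; s[7]='s' seen -> skip
Result: tusa


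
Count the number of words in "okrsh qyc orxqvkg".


Input string: 'okrsh qyc orxqvkg'
Operation: split by spaces
Words found: 'okrsh', 'qyc', 'orxqvkg'
Word count: 3


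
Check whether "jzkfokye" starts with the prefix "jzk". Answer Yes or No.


Input string: 'jzkfokye'
Prefix to check: 'jzk'
First 3 characters of input: 'jzk'
Match: True
Result: Yes


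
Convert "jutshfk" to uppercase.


Input string: 'jutshfk'
Operation: convert each letter to uppercase
Mapping: 'j'->'J', 'u'->'U', 't'->'T', 's'->'S', 'h'->'H', 'f'->'F', 'k'->'K'
Result: JUTSHFK


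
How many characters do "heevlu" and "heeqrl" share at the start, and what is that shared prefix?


String 1: 'heevlu'
String 2: 'heeqrl'
Compare position by position:
pos 0: 'h' vs 'h' match
pos 1: 'e' vs 'e' match
pos 2: 'e' vs 'e' match
pos 3: 'v' vs 'q' differ -> stop
Longest common prefix: "hee" (length 3)


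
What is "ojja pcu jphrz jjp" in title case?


Input string: 'ojja pcu jphrz jjp'
Operation: capitalize first letter of each word
Word transformations: 'ojja'->'Ojja', 'pcu'->'Pcu', 'jphrz'->'Jphrz', 'jjp'->'Jjp'
Result: Ojja Pcu Jphrz Jjp


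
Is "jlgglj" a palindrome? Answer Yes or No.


Input string: 'jlgglj'
Reversed: 'jlgglj'
Compare pairs: s[0]='j' vs s[5]='j' (match), s[1]='l' vs s[4]='l' (match), s[2]='g' vs s[3]='g' (match)
Palindrome: Yes


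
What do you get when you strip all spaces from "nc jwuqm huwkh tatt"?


Input string: 'nc jwuqm huwkh tatt'
Operation: remove all spaces
Words: 'nc', 'jwuqm', 'huwkh', 'tatt'
Join without spaces: ncjwuqmhuwkhtatt


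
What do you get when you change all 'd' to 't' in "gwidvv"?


Input string: 'gwidvv'
Operation: replace 'd' with 't'
Positions of 'd': 3
After replacement: gwitvv


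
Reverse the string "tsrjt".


Input string: 'tsrjt'
Operation: reverse character order
Original order: 't' -> 's' -> 'r' -> 'j' -> 't'
Reversed order: 't' -> 'j' -> 'r' -> 's' -> 't'
Result: tjrst


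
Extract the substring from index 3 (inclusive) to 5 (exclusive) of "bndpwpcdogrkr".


Input string: 'bndpwpcdogrkr'
Operation: slice [3:5]
Extract characters: s[3]='p', s[4]='w'
Result: pw


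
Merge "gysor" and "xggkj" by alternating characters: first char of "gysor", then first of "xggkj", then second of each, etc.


String 1: 'gysor'
String 2: 'xggkj'
Operation: alternate characters
Pairs: 'g'+'x', 'y'+'g', 's'+'g', 'o'+'k', 'r'+'j'
Result: gxygsgokrj


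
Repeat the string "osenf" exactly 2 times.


Input string: 'osenf'
Operation: repeat 2 times
Concatenation: 'osenf' + 'osenf'
Result: osenfosenf


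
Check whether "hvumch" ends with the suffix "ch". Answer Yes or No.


Input string: 'hvumch'
Suffix to check: 'ch'
Last 2 characters of input: 'ch'
Match: True
Result: Yes


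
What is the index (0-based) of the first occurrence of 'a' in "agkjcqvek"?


Input string: 'agkjcqvek'
Target: 'a'
Scanning left to right: s[0]='a'
First match at index: 0


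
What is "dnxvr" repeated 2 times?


Input string: 'dnxvr'
Operation: repeat 2 times
Concatenation: 'dnxvr' + 'dnxvr'
Result: dnxvrdnxvr


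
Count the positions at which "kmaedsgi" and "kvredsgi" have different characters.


String 1: 'kmaedsgi'
String 2: 'kvredsgi'
Compare each position: pos 0: 'k'=='k', pos 1: 'm'!='v', pos 2: 'a'!='r', pos 3: 'e'=='e', pos 4: 'd'=='d', pos 5: 's'=='s', pos 6: 'g'=='g', pos 7: 'i'=='i'
Differing positions: 2
Hamming distance: 2


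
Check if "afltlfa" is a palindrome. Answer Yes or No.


Input string: 'afltlfa'
Reversed: 'afltlfa'
Compare pairs: s[0]='a' vs s[6]='a' (match), s[1]='f' vs s[5]='f' (match), s[2]='l' vs s[4]='l' (match)
Palindrome: Yes


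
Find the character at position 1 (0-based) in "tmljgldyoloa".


Input string: 'tmljgldyoloa'
Operation: get character at index 1
Index mapping: s[0]='t', s[1]='m'
Result: 'm'


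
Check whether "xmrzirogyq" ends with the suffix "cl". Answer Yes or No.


Input string: 'xmrzirogyq'
Suffix to check: 'cl'
Last 2 characters of input: 'yq'
Match: False
Result: No


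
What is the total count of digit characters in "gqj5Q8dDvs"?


Input string: 'gqj5Q8dDvs'
Operation: count digit characters (0-9)
Scan: 'g', 'q', 'j', '5'(digit), 'Q', '8'(digit), 'd', 'D', 'v', 's'
Digits found: 2
Result: 2


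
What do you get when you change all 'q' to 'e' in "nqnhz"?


Input string: 'nqnhz'
Operation: replace 'q' with 'e'
Positions of 'q': 1
After replacement: nenhz


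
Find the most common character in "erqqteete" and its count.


Input: 'erqqteete'
Operation: tally each character
Counts: 'e':4, 'q':2, 'r':1, 't':2
Maximum: 'e' appears 4 times


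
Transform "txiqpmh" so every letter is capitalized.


Input string: 'txiqpmh'
Operation: convert each letter to uppercase
Mapping: 't'->'T', 'x'->'X', 'i'->'I', 'q'->'Q', 'p'->'P', 'm'->'M', 'h'->'H'
Result: TXIQPMH


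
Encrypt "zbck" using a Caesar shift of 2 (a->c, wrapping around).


Input: 'zbck', shift = 2
Operation: for each letter, (position + 2) mod 26
Mapping: 'z'(25+2=27, 27 mod 26=1)->'b', 'b'(1+2=3)->'d', 'c'(2+2=4)->'e', 'k'(10+2=12)->'m'
Result: bdem


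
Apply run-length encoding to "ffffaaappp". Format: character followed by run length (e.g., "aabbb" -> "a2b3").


Input: 'ffffaaappp'
Operation: identify consecutive runs
Runs: 'ffff' -> f4, 'aaa' -> a3, 'ppp' -> p3
Encoded: f4a3p3


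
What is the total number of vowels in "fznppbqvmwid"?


Input string: 'fznppbqvmwid'
Operation: count vowels (a, e, i, o, u)
Scan: s[0]='f', s[1]='z', s[2]='n', s[3]='p', s[4]='p', s[5]='b', s[6]='q', s[7]='v', s[8]='m', s[9]='w', s[10]='i' (vowel), s[11]='d'
Vowels found: 1
Result: 1


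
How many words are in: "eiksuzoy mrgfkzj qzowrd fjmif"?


Input string: 'eiksuzoy mrgfkzj qzowrd fjmif'
Operation: split by spaces
Words found: 'eiksuzoy', 'mrgfkzj', 'qzowrd', 'fjmif'
Word count: 4


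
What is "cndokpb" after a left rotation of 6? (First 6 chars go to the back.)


Input: 'cndokpb', shift = 6
Operation: split at index 6 and swap parts
Front part s[0:6] = 'cndokp'
Back part s[6:] = 'b'
Rotated = back + front = 'b' + 'cndokp'
Result: bcndokp


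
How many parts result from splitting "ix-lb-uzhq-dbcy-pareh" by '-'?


Input string: 'ix-lb-uzhq-dbcy-pareh'
Delimiter: '-'
Split result: 'ix', 'lb', 'uzhq', 'dbcy', 'pareh'
Number of parts: 5


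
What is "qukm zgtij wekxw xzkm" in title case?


Input string: 'qukm zgtij wekxw xzkm'
Operation: capitalize first letter of each word
Word transformations: 'qukm'->'Qukm', 'zgtij'->'Zgtij', 'wekxw'->'Wekxw', 'xzkm'->'Xzkm'
Result: Qukm Zgtij Wekxw Xzkm


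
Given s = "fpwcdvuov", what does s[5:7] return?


Input string: 'fpwcdvuov'
Operation: slice [5:7]
Extract characters: s[5]='v', s[6]='u'
Result: vu


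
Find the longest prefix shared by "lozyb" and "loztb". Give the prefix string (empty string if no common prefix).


String 1: 'lozyb'
String 2: 'loztb'
Compare position by position:
pos 0: 'l' vs 'l' match
pos 1: 'o' vs 'o' match
pos 2: 'z' vs 'z' match
pos 3: 'y' vs 't' differ -> stop
Longest common prefix: "loz" (length 3)


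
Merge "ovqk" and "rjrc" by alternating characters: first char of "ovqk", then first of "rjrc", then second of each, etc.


String 1: 'ovqk'
String 2: 'rjrc'
Operation: alternate characters
Pairs: 'o'+'r', 'v'+'j', 'q'+'r', 'k'+'c'
Result: orvjqrkc


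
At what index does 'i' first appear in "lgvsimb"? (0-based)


Input string: 'lgvsimb'
Target: 'i'
Scanning left to right: s[0]='l', s[1]='g', s[2]='v', s[3]='s', s[4]='i'
First match at index: 4


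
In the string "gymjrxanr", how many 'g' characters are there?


Input string: 'gymjrxanr'
Target character: 'g'
Scan each position: s[0]='g'
Matches found at indices: 0
Total: 1


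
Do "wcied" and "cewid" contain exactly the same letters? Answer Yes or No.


String 1: 'wcied' -> sorted: 'cdeiw'
String 2: 'cewid' -> sorted: 'cdeiw'
Compare sorted forms: 'cdeiw' == 'cdeiw'
Anagram: Yes


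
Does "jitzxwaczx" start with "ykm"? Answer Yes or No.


Input string: 'jitzxwaczx'
Prefix to check: 'ykm'
First 3 characters of input: 'jit'
Match: False
Result: No


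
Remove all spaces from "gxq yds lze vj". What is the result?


Input string: 'gxq yds lze vj'
Operation: remove all spaces
Words: 'gxq', 'yds', 'lze', 'vj'
Join without spaces: gxqydslzevj


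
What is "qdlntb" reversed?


Input string: 'qdlntb'
Operation: reverse character order
Original order: 'q' -> 'd' -> 'l' -> 'n' -> 't' -> 'b'
Reversed order: 'b' -> 't' -> 'n' -> 'l' -> 'd' -> 'q'
Result: btnldq


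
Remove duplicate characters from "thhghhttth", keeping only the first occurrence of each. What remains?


Input: 'thhghhttth'
Operation: keep first occurrence of each character
Scan: s[0]='t' new -> keep; s[1]='h' new -> keep; s[2]='h' seen -> skip; s[3]='g' new -> keep; s[4]='h' seen -> skip; s[5]='h' seen -> skip; s[6]='t' seen -> skip; s[7]='t' seen -> skip; s[8]='t' seen -> skip; s[9]='h' seen -> skip
Result: thg


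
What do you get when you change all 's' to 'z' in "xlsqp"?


Input string: 'xlsqp'
Operation: replace 's' with 'z'
Positions of 's': 2
After replacement: xlzqp


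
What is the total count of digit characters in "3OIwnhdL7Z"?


Input string: '3OIwnhdL7Z'
Operation: count digit characters (0-9)
Scan: '3'(digit), 'O', 'I', 'w', 'n', 'h', 'd', 'L', '7'(digit), 'Z'
Digits found: 2
Result: 2


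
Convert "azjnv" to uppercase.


Input string: 'azjnv'
Operation: convert each letter to uppercase
Mapping: 'a'->'A', 'z'->'Z', 'j'->'J', 'n'->'N', 'v'->'V'
Result: AZJNV


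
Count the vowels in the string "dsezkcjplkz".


Input string: 'dsezkcjplkz'
Operation: count vowels (a, e, i, o, u)
Scan: s[0]='d', s[1]='s', s[2]='e' (vowel), s[3]='z', s[4]='k', s[5]='c', s[6]='j', s[7]='p', s[8]='l', s[9]='k', s[10]='z'
Vowels found: 1
Result: 1


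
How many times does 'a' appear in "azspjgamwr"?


Input string: 'azspjgamwr'
Target character: 'a'
Scan each position: s[0]='a', s[6]='a'
Matches found at indices: 0, 6
Total: 2


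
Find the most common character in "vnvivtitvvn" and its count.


Input: 'vnvivtitvvn'
Operation: tally each character
Counts: 'i':2, 'n':2, 't':2, 'v':5
Maximum: 'v' appears 5 times


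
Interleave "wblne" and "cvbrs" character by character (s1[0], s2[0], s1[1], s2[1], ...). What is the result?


String 1: 'wblne'
String 2: 'cvbrs'
Operation: alternate characters
Pairs: 'w'+'c', 'b'+'v', 'l'+'b', 'n'+'r', 'e'+'s'
Result: wcbvlbnres


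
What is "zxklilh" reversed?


Input string: 'zxklilh'
Operation: reverse character order
Original order: 'z' -> 'x' -> 'k' -> 'l' -> 'i' -> 'l' -> 'h'
Reversed order: 'h' -> 'l' -> 'i' -> 'l' -> 'k' -> 'x' -> 'z'
Result: hlilkxz


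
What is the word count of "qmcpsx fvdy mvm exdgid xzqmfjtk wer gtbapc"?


Input string: 'qmcpsx fvdy mvm exdgid xzqmfjtk wer gtbapc'
Operation: split by spaces
Words found: 'qmcpsx', 'fvdy', 'mvm', 'exdgid', 'xzqmfjtk', 'wer', 'gtbapc'
Word count: 7


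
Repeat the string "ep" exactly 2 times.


Input string: 'ep'
Operation: repeat 2 times
Concatenation: 'ep' + 'ep'
Result: epep


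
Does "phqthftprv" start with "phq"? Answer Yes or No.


Input string: 'phqthftprv'
Prefix to check: 'phq'
First 3 characters of input: 'phq'
Match: True
Result: Yes


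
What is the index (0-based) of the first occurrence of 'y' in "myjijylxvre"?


Input string: 'myjijylxvre'
Target: 'y'
Scanning left to right: s[0]='m', s[1]='y'
First match at index: 1


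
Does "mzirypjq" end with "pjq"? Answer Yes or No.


Input string: 'mzirypjq'
Suffix to check: 'pjq'
Last 3 characters of input: 'pjq'
Match: True
Result: Yes


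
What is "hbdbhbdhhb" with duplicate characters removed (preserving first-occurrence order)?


Input: 'hbdbhbdhhb'
Operation: keep first occurrence of each character
Scan: s[0]='h' new -> keep; s[1]='b' new -> keep; s[2]='d' new -> keep; s[3]='b' seen -> skip; s[4]='h' seen -> skip; s[5]='b' seen -> skip; s[6]='d' seen -> skip; s[7]='h' seen -> skip; s[8]='h' seen -> skip; s[9]='b' seen -> skip
Result: hbd


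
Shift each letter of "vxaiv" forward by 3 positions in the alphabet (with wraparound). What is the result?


Input: 'vxaiv', shift = 3
Operation: for each letter, (position + 3) mod 26
Mapping: 'v'(21+3=24)->'y', 'x'(23+3=26, 26 mod 26=0)->'a', 'a'(0+3=3)->'d', 'i'(8+3=11)->'l', 'v'(21+3=24)->'y'
Result: yadly


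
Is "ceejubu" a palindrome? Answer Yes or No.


Input string: 'ceejubu'
Reversed: 'ubujeec'
Compare pairs: s[0]='c' vs s[6]='u' (mismatch), s[1]='e' vs s[5]='b' (mismatch), s[2]='e' vs s[4]='u' (mismatch)
Palindrome: No


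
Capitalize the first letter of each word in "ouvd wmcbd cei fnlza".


Input string: 'ouvd wmcbd cei fnlza'
Operation: capitalize first letter of each word
Word transformations: 'ouvd'->'Ouvd', 'wmcbd'->'Wmcbd', 'cei'->'Cei', 'fnlza'->'Fnlza'
Result: Ouvd Wmcbd Cei Fnlza


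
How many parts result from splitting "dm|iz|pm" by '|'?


Input string: 'dm|iz|pm'
Delimiter: '|'
Split result: 'dm', 'iz', 'pm'
Number of parts: 3


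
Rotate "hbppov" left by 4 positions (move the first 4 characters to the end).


Input: 'hbppov', shift = 4
Operation: split at index 4 and swap parts
Front part s[0:4] = 'hbpp'
Back part s[4:] = 'ov'
Rotated = back + front = 'ov' + 'hbpp'
Result: ovhbpp


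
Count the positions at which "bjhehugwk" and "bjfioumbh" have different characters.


String 1: 'bjhehugwk'
String 2: 'bjfioumbh'
Compare each position: pos 0: 'b'=='b', pos 1: 'j'=='j', pos 2: 'h'!='f', pos 3: 'e'!='i', pos 4: 'h'!='o', pos 5: 'u'=='u', pos 6: 'g'!='m', pos 7: 'w'!='b', pos 8: 'k'!='h'
Differing positions: 6
Hamming distance: 6


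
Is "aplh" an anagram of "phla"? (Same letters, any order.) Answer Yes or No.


String 1: 'phla' -> sorted: 'ahlp'
String 2: 'aplh' -> sorted: 'ahlp'
Compare sorted forms: 'ahlp' == 'ahlp'
Anagram: Yes


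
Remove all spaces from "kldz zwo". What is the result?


Input string: 'kldz zwo'
Operation: remove all spaces
Words: 'kldz', 'zwo'
Join without spaces: kldzzwo


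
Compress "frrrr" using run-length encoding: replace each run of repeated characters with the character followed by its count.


Input: 'frrrr'
Operation: identify consecutive runs
Runs: 'f' -> f1, 'rrrr' -> r4
Encoded: f1r4


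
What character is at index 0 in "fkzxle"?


Input string: 'fkzxle'
Operation: get character at index 0
Index mapping: s[0]='f'
Result: 'f'


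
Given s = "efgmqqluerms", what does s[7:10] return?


Input string: 'efgmqqluerms'
Operation: slice [7:10]
Extract characters: s[7]='u', s[8]='e', s[9]='r'
Result: uer


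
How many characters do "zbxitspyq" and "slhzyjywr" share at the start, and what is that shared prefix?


String 1: 'zbxitspyq'
String 2: 'slhzyjywr'
Compare position by position:
pos 0: 'z' vs 's' differ -> stop
Longest common prefix: "" (length 0)


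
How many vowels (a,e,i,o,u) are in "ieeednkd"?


Input string: 'ieeednkd'
Operation: count vowels (a, e, i, o, u)
Scan: s[0]='i' (vowel), s[1]='e' (vowel), s[2]='e' (vowel), s[3]='e' (vowel), s[4]='d', s[5]='n', s[6]='k', s[7]='d'
Vowels found: 4
Result: 4


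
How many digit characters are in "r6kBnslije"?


Input string: 'r6kBnslije'
Operation: count digit characters (0-9)
Scan: 'r', '6'(digit), 'k', 'B', 'n', 's', 'l', 'i', 'j', 'e'
Digits found: 1
Result: 1


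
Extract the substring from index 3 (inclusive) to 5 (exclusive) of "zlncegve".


Input string: 'zlncegve'
Operation: slice [3:5]
Extract characters: s[3]='c', s[4]='e'
Result: ce


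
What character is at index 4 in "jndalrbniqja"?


Input string: 'jndalrbniqja'
Operation: get character at index 4
Index mapping: s[0]='j', s[1]='n', s[2]='d', s[3]='a', s[4]='l'
Result: 'l'


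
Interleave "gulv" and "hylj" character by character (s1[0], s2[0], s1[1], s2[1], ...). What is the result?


String 1: 'gulv'
String 2: 'hylj'
Operation: alternate characters
Pairs: 'g'+'h', 'u'+'y', 'l'+'l', 'v'+'j'
Result: ghuyllvj


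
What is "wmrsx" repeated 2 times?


Input string: 'wmrsx'
Operation: repeat 2 times
Concatenation: 'wmrsx' + 'wmrsx'
Result: wmrsxwmrsx


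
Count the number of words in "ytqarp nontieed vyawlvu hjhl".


Input string: 'ytqarp nontieed vyawlvu hjhl'
Operation: split by spaces
Words found: 'ytqarp', 'nontieed', 'vyawlvu', 'hjhl'
Word count: 4


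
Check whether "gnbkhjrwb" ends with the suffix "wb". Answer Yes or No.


Input string: 'gnbkhjrwb'
Suffix to check: 'wb'
Last 2 characters of input: 'wb'
Match: True
Result: Yes


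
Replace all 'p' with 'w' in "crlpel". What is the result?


Input string: 'crlpel'
Operation: replace 'p' with 'w'
Positions of 'p': 3
After replacement: crlwel


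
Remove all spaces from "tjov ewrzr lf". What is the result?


Input string: 'tjov ewrzr lf'
Operation: remove all spaces
Words: 'tjov', 'ewrzr', 'lf'
Join without spaces: tjovewrzrlf


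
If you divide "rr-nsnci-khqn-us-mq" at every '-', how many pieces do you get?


Input string: 'rr-nsnci-khqn-us-mq'
Delimiter: '-'
Split result: 'rr', 'nsnci', 'khqn', 'us', 'mq'
Number of parts: 5


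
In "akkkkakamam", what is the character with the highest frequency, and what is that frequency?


Input: 'akkkkakamam'
Operation: tally each character
Counts: 'a':4, 'k':5, 'm':2
Maximum: 'k' appears 5 times


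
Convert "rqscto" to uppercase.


Input string: 'rqscto'
Operation: convert each letter to uppercase
Mapping: 'r'->'R', 'q'->'Q', 's'->'S', 'c'->'C', 't'->'T', 'o'->'O'
Result: RQSCTO


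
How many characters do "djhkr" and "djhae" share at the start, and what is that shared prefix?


String 1: 'djhkr'
String 2: 'djhae'
Compare position by position:
pos 0: 'd' vs 'd' match
pos 1: 'j' vs 'j' match
pos 2: 'h' vs 'h' match
pos 3: 'k' vs 'a' differ -> stop
Longest common prefix: "djh" (length 3)


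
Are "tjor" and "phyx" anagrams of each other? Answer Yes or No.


String 1: 'tjor' -> sorted: 'jort'
String 2: 'phyx' -> sorted: 'hpxy'
Compare sorted forms: 'jort' != 'hpxy'
Anagram: No


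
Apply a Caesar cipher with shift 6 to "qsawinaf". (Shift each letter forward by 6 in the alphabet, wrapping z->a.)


Input: 'qsawinaf', shift = 6
Operation: for each letter, (position + 6) mod 26
Mapping: 'q'(16+6=22)->'w', 's'(18+6=24)->'y', 'a'(0+6=6)->'g', 'w'(22+6=28, 28 mod 26=2)->'c', 'i'(8+6=14)->'o', 'n'(13+6=19)->'t', 'a'(0+6=6)->'g', 'f'(5+6=11)->'l'
Result: wygcotgl


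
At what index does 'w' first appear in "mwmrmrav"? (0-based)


Input string: 'mwmrmrav'
Target: 'w'
Scanning left to right: s[0]='m', s[1]='w'
First match at index: 1


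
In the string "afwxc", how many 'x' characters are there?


Input string: 'afwxc'
Target character: 'x'
Scan each position: s[3]='x'
Matches found at indices: 3
Total: 1


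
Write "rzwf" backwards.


Input string: 'rzwf'
Operation: reverse character order
Original order: 'r' -> 'z' -> 'w' -> 'f'
Reversed order: 'f' -> 'w' -> 'z' -> 'r'
Result: fwzr


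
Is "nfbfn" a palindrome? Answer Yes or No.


Input string: 'nfbfn'
Reversed: 'nfbfn'
Compare pairs: s[0]='n' vs s[4]='n' (match), s[1]='f' vs s[3]='f' (match)
Palindrome: Yes


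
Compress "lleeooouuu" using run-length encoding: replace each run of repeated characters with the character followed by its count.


Input: 'lleeooouuu'
Operation: identify consecutive runs
Runs: 'll' -> l2, 'ee' -> e2, 'ooo' -> o3, 'uuu' -> u3
Encoded: l2e2o3u3


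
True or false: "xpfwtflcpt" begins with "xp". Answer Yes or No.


Input string: 'xpfwtflcpt'
Prefix to check: 'xp'
First 2 characters of input: 'xp'
Match: True
Result: Yes


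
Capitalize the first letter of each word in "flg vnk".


Input string: 'flg vnk'
Operation: capitalize first letter of each word
Word transformations: 'flg'->'Flg', 'vnk'->'Vnk'
Result: Flg Vnk


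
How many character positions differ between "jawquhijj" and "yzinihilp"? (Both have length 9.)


String 1: 'jawquhijj'
String 2: 'yzinihilp'
Compare each position: pos 0: 'j'!='y', pos 1: 'a'!='z', pos 2: 'w'!='i', pos 3: 'q'!='n', pos 4: 'u'!='i', pos 5: 'h'=='h', pos 6: 'i'=='i', pos 7: 'j'!='l', pos 8: 'j'!='p'
Differing positions: 7
Hamming distance: 7


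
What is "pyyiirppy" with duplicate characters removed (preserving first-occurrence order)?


Input: 'pyyiirppy'
Operation: keep first occurrence of each character
Scan: s[0]='p' new -> keep; s[1]='y' new -> keep; s[2]='y' seen -> skip; s[3]='i' new -> keep; s[4]='i' seen -> skip; s[5]='r' new -> keep; s[6]='p' seen -> skip; s[7]='p' seen -> skip; s[8]='y' seen -> skip
Result: pyir


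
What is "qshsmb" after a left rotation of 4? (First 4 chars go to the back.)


Input: 'qshsmb', shift = 4
Operation: split at index 4 and swap parts
Front part s[0:4] = 'qshs'
Back part s[4:] = 'mb'
Rotated = back + front = 'mb' + 'qshs'
Result: mbqshs


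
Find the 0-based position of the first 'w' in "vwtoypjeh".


Input string: 'vwtoypjeh'
Target: 'w'
Scanning left to right: s[0]='v', s[1]='w'
First match at index: 1


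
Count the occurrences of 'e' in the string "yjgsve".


Input string: 'yjgsve'
Target character: 'e'
Scan each position: s[5]='e'
Matches found at indices: 5
Total: 1


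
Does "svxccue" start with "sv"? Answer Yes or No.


Input string: 'svxccue'
Prefix to check: 'sv'
First 2 characters of input: 'sv'
Match: True
Result: Yes


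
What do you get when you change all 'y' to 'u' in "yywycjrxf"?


Input string: 'yywycjrxf'
Operation: replace 'y' with 'u'
Positions of 'y': 0, 1, 3
After replacement: uuwucjrxf


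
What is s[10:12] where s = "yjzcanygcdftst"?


Input string: 'yjzcanygcdftst'
Operation: slice [10:12]
Extract characters: s[10]='f', s[11]='t'
Result: ft


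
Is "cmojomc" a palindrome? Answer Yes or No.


Input string: 'cmojomc'
Reversed: 'cmojomc'
Compare pairs: s[0]='c' vs s[6]='c' (match), s[1]='m' vs s[5]='m' (match), s[2]='o' vs s[4]='o' (match)
Palindrome: Yes


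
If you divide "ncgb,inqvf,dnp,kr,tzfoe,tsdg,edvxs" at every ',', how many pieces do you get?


Input string: 'ncgb,inqvf,dnp,kr,tzfoe,tsdg,edvxs'
Delimiter: ','
Split result: 'ncgb', 'inqvf', 'dnp', 'kr', 'tzfoe', 'tsdg', 'edvxs'
Number of parts: 7


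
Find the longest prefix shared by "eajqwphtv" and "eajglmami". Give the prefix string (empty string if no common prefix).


String 1: 'eajqwphtv'
String 2: 'eajglmami'
Compare position by position:
pos 0: 'e' vs 'e' match
pos 1: 'a' vs 'a' match
pos 2: 'j' vs 'j' match
pos 3: 'q' vs 'g' differ -> stop
Longest common prefix: "eaj" (length 3)


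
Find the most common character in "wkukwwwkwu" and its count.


Input: 'wkukwwwkwu'
Operation: tally each character
Counts: 'k':3, 'u':2, 'w':5
Maximum: 'w' appears 5 times


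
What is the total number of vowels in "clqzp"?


Input string: 'clqzp'
Operation: count vowels (a, e, i, o, u)
Scan: s[0]='c', s[1]='l', s[2]='q', s[3]='z', s[4]='p'
Vowels found: 0
Result: 0


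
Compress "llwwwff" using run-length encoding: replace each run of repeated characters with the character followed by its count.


Input: 'llwwwff'
Operation: identify consecutive runs
Runs: 'll' -> l2, 'www' -> w3, 'ff' -> f2
Encoded: l2w3f2


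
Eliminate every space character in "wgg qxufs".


Input string: 'wgg qxufs'
Operation: remove all spaces
Words: 'wgg', 'qxufs'
Join without spaces: wggqxufs


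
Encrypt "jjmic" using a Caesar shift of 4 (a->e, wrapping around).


Input: 'jjmic', shift = 4
Operation: for each letter, (position + 4) mod 26
Mapping: 'j'(9+4=13)->'n', 'j'(9+4=13)->'n', 'm'(12+4=16)->'q', 'i'(8+4=12)->'m', 'c'(2+4=6)->'g'
Result: nnqmg


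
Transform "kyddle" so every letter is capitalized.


Input string: 'kyddle'
Operation: convert each letter to uppercase
Mapping: 'k'->'K', 'y'->'Y', 'd'->'D', 'd'->'D', 'l'->'L', 'e'->'E'
Result: KYDDLE


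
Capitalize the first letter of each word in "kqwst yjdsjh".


Input string: 'kqwst yjdsjh'
Operation: capitalize first letter of each word
Word transformations: 'kqwst'->'Kqwst', 'yjdsjh'->'Yjdsjh'
Result: Kqwst Yjdsjh


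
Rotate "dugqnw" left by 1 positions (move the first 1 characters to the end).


Input: 'dugqnw', shift = 1
Operation: split at index 1 and swap parts
Front part s[0:1] = 'd'
Back part s[1:] = 'ugqnw'
Rotated = back + front = 'ugqnw' + 'd'
Result: ugqnwd


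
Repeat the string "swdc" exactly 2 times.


Input string: 'swdc'
Operation: repeat 2 times
Concatenation: 'swdc' + 'swdc'
Result: swdcswdc


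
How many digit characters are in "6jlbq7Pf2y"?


Input string: '6jlbq7Pf2y'
Operation: count digit characters (0-9)
Scan: '6'(digit), 'j', 'l', 'b', 'q', '7'(digit), 'P', 'f', '2'(digit), 'y'
Digits found: 3
Result: 3


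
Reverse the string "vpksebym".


Input string: 'vpksebym'
Operation: reverse character order
Original order: 'v' -> 'p' -> 'k' -> 's' -> 'e' -> 'b' -> 'y' -> 'm'
Reversed order: 'm' -> 'y' -> 'b' -> 'e' -> 's' -> 'k' -> 'p' -> 'v'
Result: mybeskpv


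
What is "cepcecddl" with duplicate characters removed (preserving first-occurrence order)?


Input: 'cepcecddl'
Operation: keep first occurrence of each character
Scan: s[0]='c' new -> keep; s[1]='e' new -> keep; s[2]='p' new -> keep; s[3]='c' seen -> skip; s[4]='e' seen -> skip; s[5]='c' seen -> skip; s[6]='d' new -> keep; s[7]='d' seen -> skip; s[8]='l' new -> keep
Result: cepdl


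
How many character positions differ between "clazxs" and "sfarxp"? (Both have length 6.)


String 1: 'clazxs'
String 2: 'sfarxp'
Compare each position: pos 0: 'c'!='s', pos 1: 'l'!='f', pos 2: 'a'=='a', pos 3: 'z'!='r', pos 4: 'x'=='x', pos 5: 's'!='p'
Differing positions: 4
Hamming distance: 4


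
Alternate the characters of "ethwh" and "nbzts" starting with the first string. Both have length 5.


String 1: 'ethwh'
String 2: 'nbzts'
Operation: alternate characters
Pairs: 'e'+'n', 't'+'b', 'h'+'z', 'w'+'t', 'h'+'s'
Result: entbhzwths


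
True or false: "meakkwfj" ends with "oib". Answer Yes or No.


Input string: 'meakkwfj'
Suffix to check: 'oib'
Last 3 characters of input: 'wfj'
Match: False
Result: No


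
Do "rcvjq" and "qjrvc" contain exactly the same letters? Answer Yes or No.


String 1: 'rcvjq' -> sorted: 'cjqrv'
String 2: 'qjrvc' -> sorted: 'cjqrv'
Compare sorted forms: 'cjqrv' == 'cjqrv'
Anagram: Yes


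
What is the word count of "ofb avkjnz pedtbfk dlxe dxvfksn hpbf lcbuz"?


Input string: 'ofb avkjnz pedtbfk dlxe dxvfksn hpbf lcbuz'
Operation: split by spaces
Words found: 'ofb', 'avkjnz', 'pedtbfk', 'dlxe', 'dxvfksn', 'hpbf', 'lcbuz'
Word count: 7


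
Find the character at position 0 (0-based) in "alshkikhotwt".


Input string: 'alshkikhotwt'
Operation: get character at index 0
Index mapping: s[0]='a'
Result: 'a'


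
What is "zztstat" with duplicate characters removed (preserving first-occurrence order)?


Input: 'zztstat'
Operation: keep first occurrence of each character
Scan: s[0]='z' new -> keep; s[1]='z' seen -> skip; s[2]='t' new -> keep; s[3]='s' new -> keep; s[4]='t' seen -> skip; s[5]='a' new -> keep; s[6]='t' seen -> skip
Result: ztsa


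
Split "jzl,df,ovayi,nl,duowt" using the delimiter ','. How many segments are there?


Input string: 'jzl,df,ovayi,nl,duowt'
Delimiter: ','
Split result: 'jzl', 'df', 'ovayi', 'nl', 'duowt'
Number of parts: 5


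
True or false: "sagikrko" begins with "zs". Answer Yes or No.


Input string: 'sagikrko'
Prefix to check: 'zs'
First 2 characters of input: 'sa'
Match: False
Result: No


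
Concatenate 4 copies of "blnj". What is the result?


Input string: 'blnj'
Operation: repeat 4 times
Concatenation: 'blnj' + 'blnj' + 'blnj' + 'blnj'
Result: blnjblnjblnjblnj


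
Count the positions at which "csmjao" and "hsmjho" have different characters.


String 1: 'csmjao'
String 2: 'hsmjho'
Compare each position: pos 0: 'c'!='h', pos 1: 's'=='s', pos 2: 'm'=='m', pos 3: 'j'=='j', pos 4: 'a'!='h', pos 5: 'o'=='o'
Differing positions: 2
Hamming distance: 2


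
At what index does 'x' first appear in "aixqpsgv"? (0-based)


Input string: 'aixqpsgv'
Target: 'x'
Scanning left to right: s[0]='a', s[1]='i', s[2]='x'
First match at index: 2


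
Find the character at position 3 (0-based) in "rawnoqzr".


Input string: 'rawnoqzr'
Operation: get character at index 3
Index mapping: s[0]='r', s[1]='a', s[2]='w', s[3]='n'
Result: 'n'


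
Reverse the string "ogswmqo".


Input string: 'ogswmqo'
Operation: reverse character order
Original order: 'o' -> 'g' -> 's' -> 'w' -> 'm' -> 'q' -> 'o'
Reversed order: 'o' -> 'q' -> 'm' -> 'w' -> 's' -> 'g' -> 'o'
Result: oqmwsgo


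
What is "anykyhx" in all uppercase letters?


Input string: 'anykyhx'
Operation: convert each letter to uppercase
Mapping: 'a'->'A', 'n'->'N', 'y'->'Y', 'k'->'K', 'y'->'Y', 'h'->'H', 'x'->'X'
Result: ANYKYHX


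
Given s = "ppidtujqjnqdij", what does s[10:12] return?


Input string: 'ppidtujqjnqdij'
Operation: slice [10:12]
Extract characters: s[10]='q', s[11]='d'
Result: qd


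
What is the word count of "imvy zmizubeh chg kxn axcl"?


Input string: 'imvy zmizubeh chg kxn axcl'
Operation: split by spaces
Words found: 'imvy', 'zmizubeh', 'chg', 'kxn', 'axcl'
Word count: 5


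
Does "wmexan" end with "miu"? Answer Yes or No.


Input string: 'wmexan'
Suffix to check: 'miu'
Last 3 characters of input: 'xan'
Match: False
Result: No


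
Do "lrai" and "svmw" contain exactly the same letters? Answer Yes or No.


String 1: 'lrai' -> sorted: 'ailr'
String 2: 'svmw' -> sorted: 'msvw'
Compare sorted forms: 'ailr' != 'msvw'
Anagram: No


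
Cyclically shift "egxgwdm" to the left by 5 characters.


Input: 'egxgwdm', shift = 5
Operation: split at index 5 and swap parts
Front part s[0:5] = 'egxgw'
Back part s[5:] = 'dm'
Rotated = back + front = 'dm' + 'egxgw'
Result: dmegxgw


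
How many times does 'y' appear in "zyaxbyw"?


Input string: 'zyaxbyw'
Target character: 'y'
Scan each position: s[1]='y', s[5]='y'
Matches found at indices: 1, 5
Total: 2


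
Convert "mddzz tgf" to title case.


Input string: 'mddzz tgf'
Operation: capitalize first letter of each word
Word transformations: 'mddzz'->'Mddzz', 'tgf'->'Tgf'
Result: Mddzz Tgf


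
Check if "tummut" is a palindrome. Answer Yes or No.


Input string: 'tummut'
Reversed: 'tummut'
Compare pairs: s[0]='t' vs s[5]='t' (match), s[1]='u' vs s[4]='u' (match), s[2]='m' vs s[3]='m' (match)
Palindrome: Yes


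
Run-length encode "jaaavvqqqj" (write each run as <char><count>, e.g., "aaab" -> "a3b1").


Input: 'jaaavvqqqj'
Operation: identify consecutive runs
Runs: 'j' -> j1, 'aaa' -> a3, 'vv' -> v2, 'qqq' -> q3, 'j' -> j1
Encoded: j1a3v2q3j1


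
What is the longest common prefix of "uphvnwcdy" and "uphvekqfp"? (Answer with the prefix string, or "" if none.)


String 1: 'uphvnwcdy'
String 2: 'uphvekqfp'
Compare position by position:
pos 0: 'u' vs 'u' match
pos 1: 'p' vs 'p' match
pos 2: 'h' vs 'h' match
pos 3: 'v' vs 'v' match
pos 4: 'n' vs 'e' differ -> stop
Longest common prefix: "uphv" (length 4)


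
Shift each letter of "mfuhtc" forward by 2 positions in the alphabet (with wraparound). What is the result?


Input: 'mfuhtc', shift = 2
Operation: for each letter, (position + 2) mod 26
Mapping: 'm'(12+2=14)->'o', 'f'(5+2=7)->'h', 'u'(20+2=22)->'w', 'h'(7+2=9)->'j', 't'(19+2=21)->'v', 'c'(2+2=4)->'e'
Result: ohwjve


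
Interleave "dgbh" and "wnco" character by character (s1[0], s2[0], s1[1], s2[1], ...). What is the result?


String 1: 'dgbh'
String 2: 'wnco'
Operation: alternate characters
Pairs: 'd'+'w', 'g'+'n', 'b'+'c', 'h'+'o'
Result: dwgnbcho


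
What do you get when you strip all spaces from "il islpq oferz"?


Input string: 'il islpq oferz'
Operation: remove all spaces
Words: 'il', 'islpq', 'oferz'
Join without spaces: ilislpqoferz


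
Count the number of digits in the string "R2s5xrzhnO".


Input string: 'R2s5xrzhnO'
Operation: count digit characters (0-9)
Scan: 'R', '2'(digit), 's', '5'(digit), 'x', 'r', 'z', 'h', 'n', 'O'
Digits found: 2
Result: 2


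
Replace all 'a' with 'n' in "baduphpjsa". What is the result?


Input string: 'baduphpjsa'
Operation: replace 'a' with 'n'
Positions of 'a': 1, 9
After replacement: bnduphpjsn


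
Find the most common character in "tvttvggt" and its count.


Input: 'tvttvggt'
Operation: tally each character
Counts: 'g':2, 't':4, 'v':2
Maximum: 't' appears 4 times


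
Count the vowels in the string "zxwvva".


Input string: 'zxwvva'
Operation: count vowels (a, e, i, o, u)
Scan: s[0]='z', s[1]='x', s[2]='w', s[3]='v', s[4]='v', s[5]='a' (vowel)
Vowels found: 1
Result: 1


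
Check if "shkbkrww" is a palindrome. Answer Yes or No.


Input string: 'shkbkrww'
Reversed: 'wwrkbkhs'
Compare pairs: s[0]='s' vs s[7]='w' (mismatch), s[1]='h' vs s[6]='w' (mismatch), s[2]='k' vs s[5]='r' (mismatch), s[3]='b' vs s[4]='k' (mismatch)
Palindrome: No


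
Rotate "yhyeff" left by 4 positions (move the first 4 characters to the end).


Input: 'yhyeff', shift = 4
Operation: split at index 4 and swap parts
Front part s[0:4] = 'yhye'
Back part s[4:] = 'ff'
Rotated = back + front = 'ff' + 'yhye'
Result: ffyhye


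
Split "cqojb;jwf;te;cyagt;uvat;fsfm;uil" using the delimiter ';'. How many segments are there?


Input string: 'cqojb;jwf;te;cyagt;uvat;fsfm;uil'
Delimiter: ';'
Split result: 'cqojb', 'jwf', 'te', 'cyagt', 'uvat', 'fsfm', 'uil'
Number of parts: 7


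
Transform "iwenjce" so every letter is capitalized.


Input string: 'iwenjce'
Operation: convert each letter to uppercase
Mapping: 'i'->'I', 'w'->'W', 'e'->'E', 'n'->'N', 'j'->'J', 'c'->'C', 'e'->'E'
Result: IWENJCE


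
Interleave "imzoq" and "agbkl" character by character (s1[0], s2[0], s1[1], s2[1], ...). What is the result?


String 1: 'imzoq'
String 2: 'agbkl'
Operation: alternate characters
Pairs: 'i'+'a', 'm'+'g', 'z'+'b', 'o'+'k', 'q'+'l'
Result: iamgzbokql


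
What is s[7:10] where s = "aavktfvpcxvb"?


Input string: 'aavktfvpcxvb'
Operation: slice [7:10]
Extract characters: s[7]='p', s[8]='c', s[9]='x'
Result: pcx


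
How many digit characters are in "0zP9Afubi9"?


Input string: '0zP9Afubi9'
Operation: count digit characters (0-9)
Scan: '0'(digit), 'z', 'P', '9'(digit), 'A', 'f', 'u', 'b', 'i', '9'(digit)
Digits found: 3
Result: 3


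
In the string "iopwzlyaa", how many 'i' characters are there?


Input string: 'iopwzlyaa'
Target character: 'i'
Scan each position: s[0]='i'
Matches found at indices: 0
Total: 1


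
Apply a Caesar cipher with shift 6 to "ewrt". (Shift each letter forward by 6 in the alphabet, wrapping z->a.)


Input: 'ewrt', shift = 6
Operation: for each letter, (position + 6) mod 26
Mapping: 'e'(4+6=10)->'k', 'w'(22+6=28, 28 mod 26=2)->'c', 'r'(17+6=23)->'x', 't'(19+6=25)->'z'
Result: kcxz


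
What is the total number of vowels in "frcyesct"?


Input string: 'frcyesct'
Operation: count vowels (a, e, i, o, u)
Scan: s[0]='f', s[1]='r', s[2]='c', s[3]='y', s[4]='e' (vowel), s[5]='s', s[6]='c', s[7]='t'
Vowels found: 1
Result: 1


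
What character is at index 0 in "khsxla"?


Input string: 'khsxla'
Operation: get character at index 0
Index mapping: s[0]='k'
Result: 'k'
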